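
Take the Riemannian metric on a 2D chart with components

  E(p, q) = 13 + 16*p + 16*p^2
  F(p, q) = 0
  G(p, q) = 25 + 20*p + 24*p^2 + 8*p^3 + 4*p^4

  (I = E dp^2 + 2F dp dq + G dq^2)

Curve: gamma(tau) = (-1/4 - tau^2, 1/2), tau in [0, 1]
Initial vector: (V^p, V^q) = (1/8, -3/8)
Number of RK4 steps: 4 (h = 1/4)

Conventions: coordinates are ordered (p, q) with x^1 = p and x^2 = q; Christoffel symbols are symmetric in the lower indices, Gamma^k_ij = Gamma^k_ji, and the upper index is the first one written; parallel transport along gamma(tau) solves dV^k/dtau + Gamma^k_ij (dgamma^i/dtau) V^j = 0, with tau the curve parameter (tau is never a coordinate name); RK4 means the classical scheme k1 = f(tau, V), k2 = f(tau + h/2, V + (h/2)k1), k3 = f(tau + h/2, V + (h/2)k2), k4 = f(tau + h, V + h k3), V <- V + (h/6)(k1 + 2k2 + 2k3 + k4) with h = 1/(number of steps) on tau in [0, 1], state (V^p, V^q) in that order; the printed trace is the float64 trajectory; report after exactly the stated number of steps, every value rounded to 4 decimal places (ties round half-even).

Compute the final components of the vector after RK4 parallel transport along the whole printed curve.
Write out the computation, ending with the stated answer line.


gamma'(tau) = (-2*tau, 0); f(tau, V)^k = -Gamma^k_ij(gamma(tau)) gamma'^i(tau) V^j; h = 1/4; intermediate values shown to 6 dp
curve data and Christoffel symbols at the stage parameters:
  tau = 0.000000: gamma = (-0.250000, 0.500000), gamma' = (0.000000, 0.000000); Gamma_ppp = 0.400000, Gamma_ppq = 0.000000, Gamma_pqq = -0.462500, Gamma_qpp = 0.000000, Gamma_qpq = 0.216216, Gamma_qqq = 0.000000
  tau = 0.125000: gamma = (-0.265625, 0.500000), gamma' = (-0.250000, 0.000000); Gamma_ppp = 0.379597, Gamma_ppq = 0.000000, Gamma_pqq = -0.437472, Gamma_qpp = 0.000000, Gamma_qpq = 0.203368, Gamma_qqq = 0.000000
  tau = 0.250000: gamma = (-0.312500, 0.500000), gamma' = (-0.500000, 0.000000); Gamma_ppp = 0.313725, Gamma_ppq = 0.000000, Gamma_pqq = -0.358456, Gamma_qpp = 0.000000, Gamma_qpq = 0.164103, Gamma_qqq = 0.000000
  tau = 0.375000: gamma = (-0.390625, 0.500000), gamma' = (-0.750000, 0.000000); Gamma_ppp = 0.190395, Gamma_ppq = 0.000000, Gamma_pqq = -0.215333, Gamma_qpp = 0.000000, Gamma_qpq = 0.096708, Gamma_qqq = 0.000000
  tau = 0.500000: gamma = (-0.500000, 0.500000), gamma' = (-1.000000, 0.000000); Gamma_ppp = 0.000000, Gamma_ppq = 0.000000, Gamma_pqq = 0.000000, Gamma_qpp = 0.000000, Gamma_qpq = 0.000000, Gamma_qqq = 0.000000
  tau = 0.625000: gamma = (-0.640625, 0.500000), gamma' = (-1.250000, 0.000000); Gamma_ppp = -0.241509, Gamma_ppq = 0.000000, Gamma_pqq = 0.274086, Gamma_qpp = 0.000000, Gamma_qpq = -0.123911, Gamma_qqq = 0.000000
  tau = 0.750000: gamma = (-0.812500, 0.500000), gamma' = (-1.500000, 0.000000); Gamma_ppp = -0.473373, Gamma_ppq = 0.000000, Gamma_pqq = 0.555658, Gamma_qpp = 0.000000, Gamma_qpq = -0.266223, Gamma_qqq = 0.000000
  tau = 0.875000: gamma = (-1.015625, 0.500000), gamma' = (-1.750000, 0.000000); Gamma_ppp = -0.622458, Gamma_ppq = 0.000000, Gamma_pqq = 0.783011, Gamma_qpp = 0.000000, Gamma_qpq = -0.409898, Gamma_qqq = 0.000000
  tau = 1.000000: gamma = (-1.250000, 0.500000), gamma' = (-2.000000, 0.000000); Gamma_ppp = -0.666667, Gamma_ppq = 0.000000, Gamma_pqq = 0.937500, Gamma_qpp = 0.000000, Gamma_qpq = -0.533333, Gamma_qqq = 0.000000
step 0: V^p = 0.1250, V^q = -0.3750
step 1: k1 = (0.000000, 0.000000), k2 = (0.011862, -0.019066), k3 = (0.012003, -0.019187), k4 = (0.020079, -0.031163); V <- V + (h/6)(k1 + 2k2 + 2k3 + k4): V^p = 0.1278, V^q = -0.3795
step 2: k1 = (0.020051, -0.031137), k2 = (0.018611, -0.027807), k3 = (0.018585, -0.027777), k4 = (0.000000, 0.000000); V <- V + (h/6)(k1 + 2k2 + 2k3 + k4): V^p = 0.1318, V^q = -0.3854
step 3: k1 = (0.000000, 0.000000), k2 = (-0.039777, 0.059696), k3 = (-0.038276, 0.058541), k4 = (-0.086763, 0.148065); V <- V + (h/6)(k1 + 2k2 + 2k3 + k4): V^p = 0.1216, V^q = -0.3694
step 4: k1 = (-0.086372, 0.147511), k2 = (-0.120743, 0.251747), k3 = (-0.116063, 0.242401), k4 = (-0.123500, 0.329379); V <- V + (h/6)(k1 + 2k2 + 2k3 + k4): V^p = 0.0932, V^q = -0.3083

Answer: V^p = 0.0932, V^q = -0.3083


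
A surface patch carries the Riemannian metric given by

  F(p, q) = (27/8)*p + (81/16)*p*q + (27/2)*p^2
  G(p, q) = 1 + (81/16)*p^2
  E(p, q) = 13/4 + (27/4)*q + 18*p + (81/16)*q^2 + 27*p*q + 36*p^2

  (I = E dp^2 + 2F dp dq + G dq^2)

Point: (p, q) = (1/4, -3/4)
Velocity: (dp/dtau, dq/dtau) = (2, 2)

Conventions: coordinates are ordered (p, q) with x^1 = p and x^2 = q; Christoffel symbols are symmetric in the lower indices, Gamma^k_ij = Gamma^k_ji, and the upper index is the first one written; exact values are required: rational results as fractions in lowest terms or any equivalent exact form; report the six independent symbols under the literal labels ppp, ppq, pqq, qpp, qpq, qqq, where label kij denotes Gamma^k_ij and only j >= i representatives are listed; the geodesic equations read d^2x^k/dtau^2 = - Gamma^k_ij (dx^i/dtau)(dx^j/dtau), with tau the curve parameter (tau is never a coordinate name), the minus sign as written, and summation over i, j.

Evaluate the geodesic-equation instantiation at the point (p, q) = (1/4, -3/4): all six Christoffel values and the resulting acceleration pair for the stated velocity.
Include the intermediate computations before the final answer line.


E = 697/256, F = 189/256, G = 337/256 at the point
E_p = 63/4, E_q = 189/32, F_p = 405/64, F_q = 81/64, G_p = 81/32, G_q = 0
EG - F^2 = 389/128;  g^inv = (128/389) * [[337/256, -189/256], [-189/256, 697/256]]
first-kind symbols [ij,l] = (1/2)(d_i g_jl + d_j g_il - d_l g_ij): [pp,p] = E_p/2 = 63/8, [pp,q] = F_p - E_q/2 = 27/8, [pq,p] = E_q/2 = 189/64, [pq,q] = G_p/2 = 81/64, [qq,p] = F_q - G_p/2 = 0, [qq,q] = G_q/2 = 0
Gamma^p_ij = (G*[ij,p] - F*[ij,q])/(EG - F^2), Gamma^q_ij = (E*[ij,q] - F*[ij,p])/(EG - F^2)
Gamma_ppp = 1008/389, Gamma_ppq = 378/389, Gamma_pqq = 0, Gamma_qpp = 432/389, Gamma_qpq = 162/389, Gamma_qqq = 0
d^2p/dtau^2 = -(Gamma_ppp*(2)^2 + 2*Gamma_ppq*(2)*(2) + Gamma_pqq*(2)^2) = -7056/389
d^2q/dtau^2 = -(Gamma_qpp*(2)^2 + 2*Gamma_qpq*(2)*(2) + Gamma_qqq*(2)^2) = -3024/389

Answer: Gamma_ppp = 1008/389, Gamma_ppq = 378/389, Gamma_pqq = 0, Gamma_qpp = 432/389, Gamma_qpq = 162/389, Gamma_qqq = 0; accelerations (d^2p/dtau^2, d^2q/dtau^2) = (-7056/389, -3024/389)


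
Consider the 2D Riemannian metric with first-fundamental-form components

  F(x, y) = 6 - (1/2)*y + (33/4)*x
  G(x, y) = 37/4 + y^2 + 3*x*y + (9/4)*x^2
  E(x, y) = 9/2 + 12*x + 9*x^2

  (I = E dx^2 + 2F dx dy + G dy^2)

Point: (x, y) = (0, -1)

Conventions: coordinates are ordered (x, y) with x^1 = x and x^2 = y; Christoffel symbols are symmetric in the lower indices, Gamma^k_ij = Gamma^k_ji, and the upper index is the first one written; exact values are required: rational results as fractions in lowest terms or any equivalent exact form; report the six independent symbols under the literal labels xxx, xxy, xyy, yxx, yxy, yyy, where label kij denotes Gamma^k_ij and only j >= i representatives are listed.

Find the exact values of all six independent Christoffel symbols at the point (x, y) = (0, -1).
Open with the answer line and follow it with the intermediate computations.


Answer: Gamma_xxx = 63/31, Gamma_xxy = 78/31, Gamma_xyy = 134/31, Gamma_yxx = -15/31, Gamma_yxy = -54/31, Gamma_yyy = -88/31

E = 9/2, F = 13/2, G = 41/4 at the point
E_x = 12, E_y = 0, F_x = 33/4, F_y = -1/2, G_x = -3, G_y = -2
EG - F^2 = 31/8;  g^inv = (8/31) * [[41/4, -13/2], [-13/2, 9/2]]
first-kind symbols [ij,l] = (1/2)(d_i g_jl + d_j g_il - d_l g_ij): [xx,x] = E_x/2 = 6, [xx,y] = F_x - E_y/2 = 33/4, [xy,x] = E_y/2 = 0, [xy,y] = G_x/2 = -3/2, [yy,x] = F_y - G_x/2 = 1, [yy,y] = G_y/2 = -1
Gamma^x_ij = (G*[ij,x] - F*[ij,y])/(EG - F^2), Gamma^y_ij = (E*[ij,y] - F*[ij,x])/(EG - F^2)


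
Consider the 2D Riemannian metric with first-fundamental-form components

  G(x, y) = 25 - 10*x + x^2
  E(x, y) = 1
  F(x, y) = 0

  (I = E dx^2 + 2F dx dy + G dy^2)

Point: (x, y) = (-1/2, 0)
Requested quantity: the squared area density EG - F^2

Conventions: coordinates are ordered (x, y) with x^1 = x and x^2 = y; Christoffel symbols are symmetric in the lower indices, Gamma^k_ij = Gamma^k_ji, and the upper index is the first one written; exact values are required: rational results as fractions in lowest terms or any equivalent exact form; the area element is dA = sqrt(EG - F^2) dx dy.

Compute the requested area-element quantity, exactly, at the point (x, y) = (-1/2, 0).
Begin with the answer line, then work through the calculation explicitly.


Answer: EG - F^2 = 121/4

E = 1, F = 0, G = 121/4; EG - F^2 = 121/4


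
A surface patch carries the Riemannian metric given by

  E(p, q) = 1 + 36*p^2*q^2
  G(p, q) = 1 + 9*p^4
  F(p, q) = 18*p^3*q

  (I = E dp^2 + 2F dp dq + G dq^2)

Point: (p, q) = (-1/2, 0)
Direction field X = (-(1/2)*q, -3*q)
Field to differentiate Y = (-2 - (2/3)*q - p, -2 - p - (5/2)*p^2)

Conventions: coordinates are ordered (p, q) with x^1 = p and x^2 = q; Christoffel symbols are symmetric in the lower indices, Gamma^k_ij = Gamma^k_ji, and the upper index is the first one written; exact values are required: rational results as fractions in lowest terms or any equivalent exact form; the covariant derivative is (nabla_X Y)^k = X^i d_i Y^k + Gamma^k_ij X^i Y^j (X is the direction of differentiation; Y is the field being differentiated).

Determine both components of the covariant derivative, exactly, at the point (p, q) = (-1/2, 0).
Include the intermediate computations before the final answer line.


E = 1, F = 0, G = 25/16 at the point
E_p = 0, E_q = 0, F_p = 0, F_q = -9/4, G_p = -9/2, G_q = 0
EG - F^2 = 25/16;  g^inv = (16/25) * [[25/16, 0], [0, 1]]
first-kind symbols [ij,l] = (1/2)(d_i g_jl + d_j g_il - d_l g_ij): [pp,p] = E_p/2 = 0, [pp,q] = F_p - E_q/2 = 0, [pq,p] = E_q/2 = 0, [pq,q] = G_p/2 = -9/4, [qq,p] = F_q - G_p/2 = 0, [qq,q] = G_q/2 = 0
Gamma^p_ij = (G*[ij,p] - F*[ij,q])/(EG - F^2), Gamma^q_ij = (E*[ij,q] - F*[ij,p])/(EG - F^2)
Gamma_ppp = 0, Gamma_ppq = 0, Gamma_pqq = 0, Gamma_qpp = 0, Gamma_qpq = -36/25, Gamma_qqq = 0
X = (0, 0), Y = (-3/2, -17/8) at the point

Answer: (nabla_X Y)^p = 0, (nabla_X Y)^q = 0


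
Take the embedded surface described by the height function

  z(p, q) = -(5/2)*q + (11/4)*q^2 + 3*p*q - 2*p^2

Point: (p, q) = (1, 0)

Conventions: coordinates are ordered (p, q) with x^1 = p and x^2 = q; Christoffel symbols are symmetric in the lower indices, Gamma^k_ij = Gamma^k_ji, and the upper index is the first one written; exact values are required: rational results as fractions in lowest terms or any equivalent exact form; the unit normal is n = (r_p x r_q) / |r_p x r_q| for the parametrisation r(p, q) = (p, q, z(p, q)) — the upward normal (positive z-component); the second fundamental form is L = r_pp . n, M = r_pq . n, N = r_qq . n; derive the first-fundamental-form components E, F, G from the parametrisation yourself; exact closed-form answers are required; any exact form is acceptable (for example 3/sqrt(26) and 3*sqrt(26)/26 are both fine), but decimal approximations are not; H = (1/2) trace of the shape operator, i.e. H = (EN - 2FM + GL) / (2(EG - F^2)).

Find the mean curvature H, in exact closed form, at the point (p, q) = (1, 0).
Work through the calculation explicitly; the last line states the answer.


z_p = -4, z_q = 1/2, z_pp = -4, z_pq = 3, z_qq = 11/2
E = 17, F = -2, G = 5/4; answer radicand W^2 = 69/4
unnormalised second-form numerators: l = -4, m = 3, n = 11/2; L = l/sqrt(69/4), and similarly M = m/sqrt(W^2), N = n/sqrt(W^2)
H = (E*n - 2*F*m + G*l) / (2*(EG - F^2)*sqrt(W^2)); E*n - 2*F*m + G*l = 201/2, EG - F^2 = 69/4, so H = (67/23)/sqrt(69/4)

Answer: H = 134*sqrt(69)/1587


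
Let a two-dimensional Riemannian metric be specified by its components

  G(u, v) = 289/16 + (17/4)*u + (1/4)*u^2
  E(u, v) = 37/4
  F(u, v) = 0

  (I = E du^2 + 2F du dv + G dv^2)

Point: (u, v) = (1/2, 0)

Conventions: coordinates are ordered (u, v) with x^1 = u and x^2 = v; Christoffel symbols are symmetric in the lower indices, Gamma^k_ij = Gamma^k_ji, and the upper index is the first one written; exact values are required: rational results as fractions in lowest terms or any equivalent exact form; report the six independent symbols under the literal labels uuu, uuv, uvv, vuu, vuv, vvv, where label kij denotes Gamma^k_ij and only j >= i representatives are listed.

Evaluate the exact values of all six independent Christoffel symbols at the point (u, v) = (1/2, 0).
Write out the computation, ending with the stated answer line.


E = 37/4, F = 0, G = 81/4 at the point
E_u = 0, E_v = 0, F_u = 0, F_v = 0, G_u = 9/2, G_v = 0
EG - F^2 = 2997/16;  g^inv = (16/2997) * [[81/4, 0], [0, 37/4]]
first-kind symbols [ij,l] = (1/2)(d_i g_jl + d_j g_il - d_l g_ij): [uu,u] = E_u/2 = 0, [uu,v] = F_u - E_v/2 = 0, [uv,u] = E_v/2 = 0, [uv,v] = G_u/2 = 9/4, [vv,u] = F_v - G_u/2 = -9/4, [vv,v] = G_v/2 = 0
Gamma^u_ij = (G*[ij,u] - F*[ij,v])/(EG - F^2), Gamma^v_ij = (E*[ij,v] - F*[ij,u])/(EG - F^2)

Answer: Gamma_uuu = 0, Gamma_uuv = 0, Gamma_uvv = -9/37, Gamma_vuu = 0, Gamma_vuv = 1/9, Gamma_vvv = 0


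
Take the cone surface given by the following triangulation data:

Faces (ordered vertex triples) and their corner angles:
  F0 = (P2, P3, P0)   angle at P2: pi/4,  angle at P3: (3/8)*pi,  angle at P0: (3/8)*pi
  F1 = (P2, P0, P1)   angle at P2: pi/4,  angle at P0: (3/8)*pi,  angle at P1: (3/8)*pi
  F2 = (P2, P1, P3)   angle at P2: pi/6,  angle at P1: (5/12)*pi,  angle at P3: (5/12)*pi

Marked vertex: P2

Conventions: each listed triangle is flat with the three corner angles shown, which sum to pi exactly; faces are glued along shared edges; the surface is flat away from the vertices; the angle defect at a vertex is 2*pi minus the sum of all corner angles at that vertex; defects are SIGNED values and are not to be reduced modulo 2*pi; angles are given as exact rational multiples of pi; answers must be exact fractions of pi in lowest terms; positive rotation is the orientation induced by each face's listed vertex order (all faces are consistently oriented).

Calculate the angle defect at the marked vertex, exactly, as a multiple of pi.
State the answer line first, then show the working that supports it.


Answer: defect(P2) = (4/3)*pi

Sum of corner angles at P2: (2/3)*pi
defect = 2*pi - (2/3)*pi


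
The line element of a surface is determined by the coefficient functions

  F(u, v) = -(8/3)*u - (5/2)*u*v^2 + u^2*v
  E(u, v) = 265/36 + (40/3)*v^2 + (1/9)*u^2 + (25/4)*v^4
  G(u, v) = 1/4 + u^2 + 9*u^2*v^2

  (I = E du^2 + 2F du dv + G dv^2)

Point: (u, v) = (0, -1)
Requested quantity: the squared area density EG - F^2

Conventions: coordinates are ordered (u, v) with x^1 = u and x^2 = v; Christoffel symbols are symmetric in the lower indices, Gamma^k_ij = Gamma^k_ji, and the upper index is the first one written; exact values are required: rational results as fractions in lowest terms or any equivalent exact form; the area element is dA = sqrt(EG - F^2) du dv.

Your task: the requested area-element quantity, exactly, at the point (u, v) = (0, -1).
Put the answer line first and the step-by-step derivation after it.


Answer: EG - F^2 = 485/72

E = 485/18, F = 0, G = 1/4; EG - F^2 = 485/72


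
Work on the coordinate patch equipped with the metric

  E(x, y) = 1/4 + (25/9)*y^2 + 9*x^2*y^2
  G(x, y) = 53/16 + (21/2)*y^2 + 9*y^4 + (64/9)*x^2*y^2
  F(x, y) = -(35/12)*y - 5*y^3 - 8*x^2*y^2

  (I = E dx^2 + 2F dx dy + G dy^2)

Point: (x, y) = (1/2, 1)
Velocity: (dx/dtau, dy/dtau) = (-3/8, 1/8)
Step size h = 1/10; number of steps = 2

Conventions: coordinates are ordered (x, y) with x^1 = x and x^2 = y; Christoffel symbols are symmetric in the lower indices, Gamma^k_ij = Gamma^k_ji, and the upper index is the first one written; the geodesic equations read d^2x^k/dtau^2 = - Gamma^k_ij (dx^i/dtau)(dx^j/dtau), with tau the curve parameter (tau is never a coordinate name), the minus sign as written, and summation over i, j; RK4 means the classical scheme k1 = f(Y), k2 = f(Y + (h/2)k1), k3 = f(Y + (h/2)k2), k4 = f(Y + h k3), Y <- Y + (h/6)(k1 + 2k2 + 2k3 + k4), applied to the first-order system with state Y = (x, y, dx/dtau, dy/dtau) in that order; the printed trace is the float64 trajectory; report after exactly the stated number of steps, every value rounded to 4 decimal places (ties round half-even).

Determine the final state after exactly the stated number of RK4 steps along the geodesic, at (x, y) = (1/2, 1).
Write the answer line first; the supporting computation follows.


Answer: x = 0.4408, y = 1.0321, dx/dtau = -0.2112, dy/dtau = 0.1948

f(Y) = (dx/dtau, dy/dtau, -Gamma^x_ij Y'^i Y'^j, -Gamma^y_ij Y'^i Y'^j) with the Gammas evaluated at the stage position; h = 0.100000; intermediate values shown to 6 dp
step 0: x = 0.5000, y = 1.0000, dx/dtau = -0.3750, dy/dtau = 0.1250
step 1:
  k1: at (x, y) = (0.500000, 1.000000), (dx/dtau, dy/dtau) = (-0.375000, 0.125000); Gamma_xxx = -0.589531, Gamma_xxy = 5.053591, Gamma_xyy = -10.372020, Gamma_yxx = -0.767537, Gamma_yxy = 2.182583, Gamma_yyy = -2.951495; k1 = (-0.375000, 0.125000, 0.718740, 0.358669)
  k2: at (x, y) = (0.481250, 1.006250), (dx/dtau, dy/dtau) = (-0.339063, 0.142933); Gamma_xxx = -0.551564, Gamma_xxy = 5.129842, Gamma_xyy = -10.719252, Gamma_yxx = -0.730811, Gamma_yxy = 2.185190, Gamma_yyy = -3.044208; k2 = (-0.339063, 0.142933, 0.779624, 0.358013)
  k3: at (x, y) = (0.483047, 1.007147), (dx/dtau, dy/dtau) = (-0.336019, 0.142901); Gamma_xxx = -0.551367, Gamma_xxy = 5.117836, Gamma_xyy = -10.678241, Gamma_yxx = -0.732036, Gamma_yxy = 2.182188, Gamma_yyy = -3.031186; k3 = (-0.336019, 0.142901, 0.771800, 0.354117)
  k4: at (x, y) = (0.466398, 1.014290), (dx/dtau, dy/dtau) = (-0.297820, 0.160412); Gamma_xxx = -0.515538, Gamma_xxy = 5.188881, Gamma_xyy = -11.005155, Gamma_yxx = -0.698259, Gamma_yxy = 2.184748, Gamma_yyy = -3.118163; k4 = (-0.297820, 0.160412, 0.824696, 0.350917)
  Y <- Y + (h/6)(k1 + 2k2 + 2k3 + k4): x = 0.4663, y = 1.0143, dx/dtau = -0.2976, dy/dtau = 0.1606
step 2:
  k1: at (x, y) = (0.466284, 1.014285), (dx/dtau, dy/dtau) = (-0.297562, 0.160564); Gamma_xxx = -0.515437, Gamma_xxy = 5.189552, Gamma_xyy = -11.007723, Gamma_yxx = -0.698112, Gamma_yxy = 2.184870, Gamma_yyy = -3.118925; k1 = (-0.297562, 0.160564, 0.825317, 0.350998)
  k2: at (x, y) = (0.451406, 1.022313), (dx/dtau, dy/dtau) = (-0.256296, 0.178114); Gamma_xxx = -0.481081, Gamma_xxy = 5.256130, Gamma_xyy = -11.318088, Gamma_yxx = -0.666651, Gamma_yxy = 2.187233, Gamma_yyy = -3.201026; k2 = (-0.256296, 0.178114, 0.870547, 0.345036)
  k3: at (x, y) = (0.453469, 1.023190), (dx/dtau, dy/dtau) = (-0.254035, 0.177816); Gamma_xxx = -0.480675, Gamma_xxy = 5.240939, Gamma_xyy = -11.265740, Gamma_yxx = -0.668027, Gamma_yxy = 2.183359, Gamma_yyy = -3.184419; k3 = (-0.254035, 0.177816, 0.860707, 0.341048)
  k4: at (x, y) = (0.440880, 1.032066), (dx/dtau, dy/dtau) = (-0.211491, 0.194669); Gamma_xxx = -0.447404, Gamma_xxy = 5.296869, Gamma_xyy = -11.537704, Gamma_yxx = -0.639153, Gamma_yxy = 2.183800, Gamma_yyy = -3.254685; k4 = (-0.211491, 0.194669, 0.893397, 0.331745)
  Y <- Y + (h/6)(k1 + 2k2 + 2k3 + k4): x = 0.4408, y = 1.0321, dx/dtau = -0.2112, dy/dtau = 0.1948


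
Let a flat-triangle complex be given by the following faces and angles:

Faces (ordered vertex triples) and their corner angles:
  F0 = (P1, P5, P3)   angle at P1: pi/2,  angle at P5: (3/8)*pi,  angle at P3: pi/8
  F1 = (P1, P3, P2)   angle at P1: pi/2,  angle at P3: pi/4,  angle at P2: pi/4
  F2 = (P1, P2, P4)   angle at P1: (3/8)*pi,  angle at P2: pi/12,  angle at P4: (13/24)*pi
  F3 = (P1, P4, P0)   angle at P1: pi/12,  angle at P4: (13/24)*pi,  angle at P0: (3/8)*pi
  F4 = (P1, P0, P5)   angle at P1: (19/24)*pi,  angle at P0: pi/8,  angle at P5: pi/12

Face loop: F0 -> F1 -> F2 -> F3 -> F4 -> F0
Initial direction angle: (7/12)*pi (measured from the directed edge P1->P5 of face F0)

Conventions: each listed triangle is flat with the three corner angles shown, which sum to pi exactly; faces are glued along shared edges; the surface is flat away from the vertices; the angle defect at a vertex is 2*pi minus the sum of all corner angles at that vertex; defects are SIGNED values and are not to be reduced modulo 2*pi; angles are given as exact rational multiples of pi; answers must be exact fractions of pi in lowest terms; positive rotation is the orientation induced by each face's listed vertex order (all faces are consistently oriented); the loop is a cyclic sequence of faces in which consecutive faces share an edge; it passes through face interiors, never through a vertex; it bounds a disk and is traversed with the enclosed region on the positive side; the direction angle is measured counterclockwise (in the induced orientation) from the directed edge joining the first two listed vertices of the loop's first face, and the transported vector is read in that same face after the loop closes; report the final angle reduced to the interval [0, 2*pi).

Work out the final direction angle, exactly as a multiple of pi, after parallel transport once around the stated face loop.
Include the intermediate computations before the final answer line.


enclosed vertex P1: corner angles sum to (9/4)*pi, defect = 2*pi - (9/4)*pi = -pi/4
the final direction is the initial angle plus the enclosed defects, taken mod 2*pi in the induced orientation
final angle = (7/12)*pi - pi/4 = pi/3 (mod 2*pi)

Answer: final direction angle = pi/3


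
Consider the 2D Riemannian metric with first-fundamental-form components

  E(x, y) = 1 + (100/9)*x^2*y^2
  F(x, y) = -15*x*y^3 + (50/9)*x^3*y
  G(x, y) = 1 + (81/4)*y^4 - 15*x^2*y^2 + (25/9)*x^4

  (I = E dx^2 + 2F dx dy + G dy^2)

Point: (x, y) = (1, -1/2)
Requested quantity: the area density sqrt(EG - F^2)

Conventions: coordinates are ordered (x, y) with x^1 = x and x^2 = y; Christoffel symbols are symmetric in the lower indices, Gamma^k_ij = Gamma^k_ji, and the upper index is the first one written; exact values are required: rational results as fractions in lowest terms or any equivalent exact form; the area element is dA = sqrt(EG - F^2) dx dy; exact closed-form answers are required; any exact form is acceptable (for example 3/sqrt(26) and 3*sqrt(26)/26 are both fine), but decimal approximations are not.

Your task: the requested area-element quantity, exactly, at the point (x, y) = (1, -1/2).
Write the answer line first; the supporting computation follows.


Answer: sqrt(EG - F^2) = sqrt(2345)/24

E = 34/9, F = -65/72, G = 745/576; EG - F^2 = 2345/576


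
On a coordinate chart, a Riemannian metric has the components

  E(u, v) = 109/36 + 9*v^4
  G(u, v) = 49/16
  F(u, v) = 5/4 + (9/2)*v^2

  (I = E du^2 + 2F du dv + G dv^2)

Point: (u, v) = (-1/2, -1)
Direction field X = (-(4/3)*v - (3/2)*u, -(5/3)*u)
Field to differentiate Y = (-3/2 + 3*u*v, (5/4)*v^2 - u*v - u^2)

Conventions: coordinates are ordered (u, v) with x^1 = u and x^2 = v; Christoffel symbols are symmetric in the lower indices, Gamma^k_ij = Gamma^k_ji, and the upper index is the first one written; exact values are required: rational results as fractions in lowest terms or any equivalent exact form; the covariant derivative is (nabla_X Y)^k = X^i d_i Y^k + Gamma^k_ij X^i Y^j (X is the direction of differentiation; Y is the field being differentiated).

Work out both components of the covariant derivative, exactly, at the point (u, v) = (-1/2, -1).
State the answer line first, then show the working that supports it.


Answer: (nabla_X Y)^u = -111975/4346, (nabla_X Y)^v = 159905/4346

E = 433/36, F = 23/4, G = 49/16 at the point
E_u = 0, E_v = -36, F_u = 0, F_v = -9, G_u = 0, G_v = 0
EG - F^2 = 2173/576;  g^inv = (576/2173) * [[49/16, -23/4], [-23/4, 433/36]]
first-kind symbols [ij,l] = (1/2)(d_i g_jl + d_j g_il - d_l g_ij): [uu,u] = E_u/2 = 0, [uu,v] = F_u - E_v/2 = 18, [uv,u] = E_v/2 = -18, [uv,v] = G_u/2 = 0, [vv,u] = F_v - G_u/2 = -9, [vv,v] = G_v/2 = 0
Gamma^u_ij = (G*[ij,u] - F*[ij,v])/(EG - F^2), Gamma^v_ij = (E*[ij,v] - F*[ij,u])/(EG - F^2)
Gamma_uuu = -59616/2173, Gamma_uuv = -31752/2173, Gamma_uvv = -15876/2173, Gamma_vuu = 124704/2173, Gamma_vuv = 59616/2173, Gamma_vvv = 29808/2173
X = (25/12, 5/6), Y = (0, 1/2) at the point


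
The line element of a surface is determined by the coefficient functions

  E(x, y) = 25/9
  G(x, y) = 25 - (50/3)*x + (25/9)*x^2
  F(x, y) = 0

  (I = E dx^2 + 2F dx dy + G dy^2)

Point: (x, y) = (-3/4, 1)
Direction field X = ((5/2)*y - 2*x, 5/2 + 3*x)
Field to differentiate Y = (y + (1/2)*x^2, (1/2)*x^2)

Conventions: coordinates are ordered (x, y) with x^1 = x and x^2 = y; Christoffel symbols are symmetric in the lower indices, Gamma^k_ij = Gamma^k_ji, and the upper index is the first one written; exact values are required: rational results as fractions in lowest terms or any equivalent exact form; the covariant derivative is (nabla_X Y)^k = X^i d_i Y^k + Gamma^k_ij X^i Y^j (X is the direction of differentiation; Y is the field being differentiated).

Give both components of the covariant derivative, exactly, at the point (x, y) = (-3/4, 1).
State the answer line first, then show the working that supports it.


Answer: (nabla_X Y)^x = -1273/512, (nabla_X Y)^y = -325/96

E = 25/9, F = 0, G = 625/16 at the point
E_x = 0, E_y = 0, F_x = 0, F_y = 0, G_x = -125/6, G_y = 0
EG - F^2 = 15625/144;  g^inv = (144/15625) * [[625/16, 0], [0, 25/9]]
first-kind symbols [ij,l] = (1/2)(d_i g_jl + d_j g_il - d_l g_ij): [xx,x] = E_x/2 = 0, [xx,y] = F_x - E_y/2 = 0, [xy,x] = E_y/2 = 0, [xy,y] = G_x/2 = -125/12, [yy,x] = F_y - G_x/2 = 125/12, [yy,y] = G_y/2 = 0
Gamma^x_ij = (G*[ij,x] - F*[ij,y])/(EG - F^2), Gamma^y_ij = (E*[ij,y] - F*[ij,x])/(EG - F^2)
Gamma_xxx = 0, Gamma_xxy = 0, Gamma_xyy = 15/4, Gamma_yxx = 0, Gamma_yxy = -4/15, Gamma_yyy = 0
X = (4, 1/4), Y = (41/32, 9/32) at the point


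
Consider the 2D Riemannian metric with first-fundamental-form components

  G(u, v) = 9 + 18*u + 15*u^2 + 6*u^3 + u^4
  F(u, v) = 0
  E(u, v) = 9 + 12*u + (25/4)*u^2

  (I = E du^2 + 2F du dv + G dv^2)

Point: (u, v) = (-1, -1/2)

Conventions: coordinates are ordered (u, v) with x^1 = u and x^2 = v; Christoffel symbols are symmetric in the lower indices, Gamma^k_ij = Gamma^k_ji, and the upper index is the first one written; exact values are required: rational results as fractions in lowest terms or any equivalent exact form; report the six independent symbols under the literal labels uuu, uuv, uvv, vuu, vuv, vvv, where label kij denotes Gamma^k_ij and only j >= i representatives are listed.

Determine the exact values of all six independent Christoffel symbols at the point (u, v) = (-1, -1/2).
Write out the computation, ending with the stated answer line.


E = 13/4, F = 0, G = 1 at the point
E_u = -1/2, E_v = 0, F_u = 0, F_v = 0, G_u = 2, G_v = 0
EG - F^2 = 13/4;  g^inv = (4/13) * [[1, 0], [0, 13/4]]
first-kind symbols [ij,l] = (1/2)(d_i g_jl + d_j g_il - d_l g_ij): [uu,u] = E_u/2 = -1/4, [uu,v] = F_u - E_v/2 = 0, [uv,u] = E_v/2 = 0, [uv,v] = G_u/2 = 1, [vv,u] = F_v - G_u/2 = -1, [vv,v] = G_v/2 = 0
Gamma^u_ij = (G*[ij,u] - F*[ij,v])/(EG - F^2), Gamma^v_ij = (E*[ij,v] - F*[ij,u])/(EG - F^2)

Answer: Gamma_uuu = -1/13, Gamma_uuv = 0, Gamma_uvv = -4/13, Gamma_vuu = 0, Gamma_vuv = 1, Gamma_vvv = 0


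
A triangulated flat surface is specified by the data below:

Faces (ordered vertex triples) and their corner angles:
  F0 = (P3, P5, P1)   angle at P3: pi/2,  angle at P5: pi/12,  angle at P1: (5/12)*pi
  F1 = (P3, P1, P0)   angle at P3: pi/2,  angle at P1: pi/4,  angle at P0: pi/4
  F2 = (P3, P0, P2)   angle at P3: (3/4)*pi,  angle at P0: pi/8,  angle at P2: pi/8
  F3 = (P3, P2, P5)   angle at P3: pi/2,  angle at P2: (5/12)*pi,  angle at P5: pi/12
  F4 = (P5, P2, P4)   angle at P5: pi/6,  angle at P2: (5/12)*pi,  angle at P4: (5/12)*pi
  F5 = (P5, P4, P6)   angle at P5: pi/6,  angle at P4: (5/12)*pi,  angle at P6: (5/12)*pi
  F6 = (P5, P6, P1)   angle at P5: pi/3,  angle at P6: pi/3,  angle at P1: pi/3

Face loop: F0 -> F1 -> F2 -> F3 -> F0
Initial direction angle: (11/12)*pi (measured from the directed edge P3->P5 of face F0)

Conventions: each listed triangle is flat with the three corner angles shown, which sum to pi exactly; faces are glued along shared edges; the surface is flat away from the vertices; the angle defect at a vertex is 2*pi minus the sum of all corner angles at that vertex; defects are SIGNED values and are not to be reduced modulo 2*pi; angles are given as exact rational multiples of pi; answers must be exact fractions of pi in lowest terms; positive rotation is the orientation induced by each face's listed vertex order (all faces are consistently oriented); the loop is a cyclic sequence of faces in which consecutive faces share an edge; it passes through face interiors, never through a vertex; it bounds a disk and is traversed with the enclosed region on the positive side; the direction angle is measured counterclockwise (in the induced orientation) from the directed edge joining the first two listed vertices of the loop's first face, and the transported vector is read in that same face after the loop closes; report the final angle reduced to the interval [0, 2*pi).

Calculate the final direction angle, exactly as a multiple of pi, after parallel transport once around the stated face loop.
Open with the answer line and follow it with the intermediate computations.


Answer: final direction angle = (2/3)*pi

enclosed vertex P3: corner angles sum to (9/4)*pi, defect = 2*pi - (9/4)*pi = -pi/4
by Gauss-Bonnet the loop rotates the vector by the enclosed defect sum (positive orientation, mod 2*pi)
final angle = (11/12)*pi - pi/4 = (2/3)*pi (mod 2*pi)


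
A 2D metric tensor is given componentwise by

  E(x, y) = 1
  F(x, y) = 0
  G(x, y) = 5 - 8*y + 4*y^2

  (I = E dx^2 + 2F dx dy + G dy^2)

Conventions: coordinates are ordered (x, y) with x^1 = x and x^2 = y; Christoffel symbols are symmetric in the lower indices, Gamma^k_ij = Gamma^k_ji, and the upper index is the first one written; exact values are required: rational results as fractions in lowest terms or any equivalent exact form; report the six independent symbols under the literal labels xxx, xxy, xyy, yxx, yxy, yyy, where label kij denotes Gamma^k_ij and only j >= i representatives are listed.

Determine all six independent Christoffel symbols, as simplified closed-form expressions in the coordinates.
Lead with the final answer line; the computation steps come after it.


Answer: Gamma_xxx = 0, Gamma_xxy = 0, Gamma_xyy = 0, Gamma_yxx = 0, Gamma_yxy = 0, Gamma_yyy = (4*y - 4)/(4*y^2 - 8*y + 5)

E = 1; F = 0; G = 5 - 8*y + 4*y^2
Gamma^k_ij = (1/2) g^{kl} (d_i g_jl + d_j g_il - d_l g_ij), with g^inv = (1/(EG-F^2)) [[G, -F], [-F, E]]
first partials: E_x = 0, E_y = 0, F_x = 0, F_y = 0, G_x = 0, G_y = -8 + 8*y
D = EG - F^2 = 5 - 8*y + 4*y^2
expanded: Gamma^x_xx = (G E_x - 2F F_x + F E_y)/(2D), Gamma^x_xy = (G E_y - F G_x)/(2D), Gamma^x_yy = (2G F_y - G G_x - F G_y)/(2D), Gamma^y_xx = (2E F_x - E E_y - F E_x)/(2D), Gamma^y_xy = (E G_x - F E_y)/(2D), Gamma^y_yy = (E G_y - 2F F_y + F G_x)/(2D); substitute and cancel common factors


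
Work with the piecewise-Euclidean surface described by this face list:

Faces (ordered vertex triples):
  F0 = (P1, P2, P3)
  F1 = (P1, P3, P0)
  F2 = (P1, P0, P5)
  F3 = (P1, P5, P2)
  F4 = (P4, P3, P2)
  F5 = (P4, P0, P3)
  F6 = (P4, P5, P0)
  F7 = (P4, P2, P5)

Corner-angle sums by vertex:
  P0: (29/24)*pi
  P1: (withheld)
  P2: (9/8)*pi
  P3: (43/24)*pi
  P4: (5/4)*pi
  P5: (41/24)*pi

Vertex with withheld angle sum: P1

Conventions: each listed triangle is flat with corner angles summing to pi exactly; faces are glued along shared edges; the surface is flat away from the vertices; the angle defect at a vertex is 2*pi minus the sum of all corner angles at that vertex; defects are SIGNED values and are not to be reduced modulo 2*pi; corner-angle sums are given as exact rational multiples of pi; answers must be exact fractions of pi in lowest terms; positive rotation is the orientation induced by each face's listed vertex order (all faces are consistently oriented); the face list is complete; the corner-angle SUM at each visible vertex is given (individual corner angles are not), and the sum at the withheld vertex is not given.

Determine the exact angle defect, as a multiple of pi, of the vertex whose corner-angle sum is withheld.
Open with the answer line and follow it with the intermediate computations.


Answer: defect(P1) = (13/12)*pi

V = 6, E = 12, F = 8; chi = V - E + F = 2
Gauss-Bonnet: total defect = 2*pi*chi = 4*pi; visible defects sum to (35/12)*pi


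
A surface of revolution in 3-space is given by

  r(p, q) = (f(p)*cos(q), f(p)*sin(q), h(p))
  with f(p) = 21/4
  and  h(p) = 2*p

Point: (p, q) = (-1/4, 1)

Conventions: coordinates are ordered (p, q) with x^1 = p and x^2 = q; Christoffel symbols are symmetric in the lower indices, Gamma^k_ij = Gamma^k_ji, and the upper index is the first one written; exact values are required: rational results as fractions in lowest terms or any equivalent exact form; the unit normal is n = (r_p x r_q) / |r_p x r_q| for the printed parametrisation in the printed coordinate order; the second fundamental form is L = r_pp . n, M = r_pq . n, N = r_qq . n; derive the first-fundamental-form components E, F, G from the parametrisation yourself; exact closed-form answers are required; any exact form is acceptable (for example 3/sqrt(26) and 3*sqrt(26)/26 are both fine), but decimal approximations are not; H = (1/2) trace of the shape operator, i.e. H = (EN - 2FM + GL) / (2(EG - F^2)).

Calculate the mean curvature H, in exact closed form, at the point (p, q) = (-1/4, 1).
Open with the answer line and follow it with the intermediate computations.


Answer: H = 2/21

f = 21/4, f' = 0, f'' = 0, h' = 2, h'' = 0
E = 4, F = 0, G = 441/16; answer radicand W^2 = 4
unnormalised second-form numerators: l = 0, m = 0, n = 21/2; L = l/sqrt(4), and similarly M = m/sqrt(W^2), N = n/sqrt(W^2)
H = (E*n - 2*F*m + G*l) / (2*(EG - F^2)*sqrt(W^2)); E*n - 2*F*m + G*l = 42, EG - F^2 = 441/4, so H = (4/21)/sqrt(4)


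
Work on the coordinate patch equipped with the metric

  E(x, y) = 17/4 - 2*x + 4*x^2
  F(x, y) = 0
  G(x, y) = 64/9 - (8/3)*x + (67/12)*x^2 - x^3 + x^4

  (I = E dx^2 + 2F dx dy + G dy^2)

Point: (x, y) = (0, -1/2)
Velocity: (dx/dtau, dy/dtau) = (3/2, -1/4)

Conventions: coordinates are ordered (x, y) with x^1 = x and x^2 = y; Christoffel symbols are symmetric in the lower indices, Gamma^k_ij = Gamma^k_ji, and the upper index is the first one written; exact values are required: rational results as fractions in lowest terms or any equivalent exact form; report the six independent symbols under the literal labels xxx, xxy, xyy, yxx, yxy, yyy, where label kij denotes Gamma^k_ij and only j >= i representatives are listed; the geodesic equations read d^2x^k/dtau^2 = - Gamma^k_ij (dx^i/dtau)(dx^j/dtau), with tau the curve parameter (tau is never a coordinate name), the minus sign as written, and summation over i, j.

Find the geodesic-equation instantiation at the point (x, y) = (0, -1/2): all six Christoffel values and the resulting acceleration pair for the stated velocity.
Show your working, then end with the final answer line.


E = 17/4, F = 0, G = 64/9 at the point
E_x = -2, E_y = 0, F_x = 0, F_y = 0, G_x = -8/3, G_y = 0
EG - F^2 = 272/9;  g^inv = (9/272) * [[64/9, 0], [0, 17/4]]
first-kind symbols [ij,l] = (1/2)(d_i g_jl + d_j g_il - d_l g_ij): [xx,x] = E_x/2 = -1, [xx,y] = F_x - E_y/2 = 0, [xy,x] = E_y/2 = 0, [xy,y] = G_x/2 = -4/3, [yy,x] = F_y - G_x/2 = 4/3, [yy,y] = G_y/2 = 0
Gamma^x_ij = (G*[ij,x] - F*[ij,y])/(EG - F^2), Gamma^y_ij = (E*[ij,y] - F*[ij,x])/(EG - F^2)
Gamma_xxx = -4/17, Gamma_xxy = 0, Gamma_xyy = 16/51, Gamma_yxx = 0, Gamma_yxy = -3/16, Gamma_yyy = 0
d^2x/dtau^2 = -(Gamma_xxx*(3/2)^2 + 2*Gamma_xxy*(3/2)*(-1/4) + Gamma_xyy*(-1/4)^2) = 26/51
d^2y/dtau^2 = -(Gamma_yxx*(3/2)^2 + 2*Gamma_yxy*(3/2)*(-1/4) + Gamma_yyy*(-1/4)^2) = -9/64

Answer: Gamma_xxx = -4/17, Gamma_xxy = 0, Gamma_xyy = 16/51, Gamma_yxx = 0, Gamma_yxy = -3/16, Gamma_yyy = 0; accelerations (d^2x/dtau^2, d^2y/dtau^2) = (26/51, -9/64)


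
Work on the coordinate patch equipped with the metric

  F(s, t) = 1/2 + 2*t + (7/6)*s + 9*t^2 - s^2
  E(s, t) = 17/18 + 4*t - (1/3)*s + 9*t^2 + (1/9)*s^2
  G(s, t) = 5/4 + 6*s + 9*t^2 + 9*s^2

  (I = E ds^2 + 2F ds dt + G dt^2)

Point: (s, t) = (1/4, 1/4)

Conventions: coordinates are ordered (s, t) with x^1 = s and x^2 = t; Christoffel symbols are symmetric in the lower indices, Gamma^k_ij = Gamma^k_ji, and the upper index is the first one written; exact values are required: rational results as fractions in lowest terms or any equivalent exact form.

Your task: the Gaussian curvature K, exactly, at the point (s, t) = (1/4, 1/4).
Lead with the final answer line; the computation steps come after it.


Answer: K = -24788/22201

E = 175/72, F = 43/24, G = 31/8, EG - F^2 = 149/24 at the point
E_s = -5/18, E_t = 17/2, F_s = 2/3, F_t = 13/2, G_s = 21/2, G_t = 9/2
E_tt = 18, F_st = 0, G_ss = 18
K follows from Brioschi's formula, (det M1 - det M2)/(EG - F^2)^2.
M1 = [[-E_tt/2 + F_st - G_ss/2, E_s/2, F_s - E_t/2], [F_t - G_s/2, E, F], [G_t/2, F, G]] = [[-18, -5/36, -43/12], [5/4, 175/72, 43/24], [9/4, 43/24, 31/8]]; det M1 = -28819/288
M2 = [[0, E_t/2, G_s/2], [E_t/2, E, F], [G_s/2, F, G]] = [[0, 17/4, 21/4], [17/4, 175/72, 43/24], [21/4, 43/24, 31/8]]; det M2 = -1825/32
det M1 - det M2 = -6197/144; K = -6197/144 / (149/24)^2 = -24788/22201


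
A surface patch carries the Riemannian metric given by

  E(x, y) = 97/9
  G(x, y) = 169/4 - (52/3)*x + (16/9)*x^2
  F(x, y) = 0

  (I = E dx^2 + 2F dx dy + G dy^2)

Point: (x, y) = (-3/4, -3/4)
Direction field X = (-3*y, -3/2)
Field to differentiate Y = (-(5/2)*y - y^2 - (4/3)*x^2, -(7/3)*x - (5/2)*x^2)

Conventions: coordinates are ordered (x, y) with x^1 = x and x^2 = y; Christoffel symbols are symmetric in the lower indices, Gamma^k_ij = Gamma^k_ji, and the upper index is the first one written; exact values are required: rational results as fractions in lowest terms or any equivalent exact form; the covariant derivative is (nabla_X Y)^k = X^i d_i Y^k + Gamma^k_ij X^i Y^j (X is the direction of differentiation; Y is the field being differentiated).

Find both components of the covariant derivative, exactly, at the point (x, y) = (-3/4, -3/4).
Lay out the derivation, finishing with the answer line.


E = 97/9, F = 0, G = 225/4 at the point
E_x = 0, E_y = 0, F_x = 0, F_y = 0, G_x = -20, G_y = 0
EG - F^2 = 2425/4;  g^inv = (4/2425) * [[225/4, 0], [0, 97/9]]
first-kind symbols [ij,l] = (1/2)(d_i g_jl + d_j g_il - d_l g_ij): [xx,x] = E_x/2 = 0, [xx,y] = F_x - E_y/2 = 0, [xy,x] = E_y/2 = 0, [xy,y] = G_x/2 = -10, [yy,x] = F_y - G_x/2 = 10, [yy,y] = G_y/2 = 0
Gamma^x_ij = (G*[ij,x] - F*[ij,y])/(EG - F^2), Gamma^y_ij = (E*[ij,y] - F*[ij,x])/(EG - F^2)
Gamma_xxx = 0, Gamma_xxy = 0, Gamma_xyy = 90/97, Gamma_yxx = 0, Gamma_yxy = -8/45, Gamma_yyy = 0
X = (9/4, -3/2), Y = (9/16, 11/32) at the point

Answer: (nabla_X Y)^x = 17139/3104, (nabla_X Y)^y = 16/5


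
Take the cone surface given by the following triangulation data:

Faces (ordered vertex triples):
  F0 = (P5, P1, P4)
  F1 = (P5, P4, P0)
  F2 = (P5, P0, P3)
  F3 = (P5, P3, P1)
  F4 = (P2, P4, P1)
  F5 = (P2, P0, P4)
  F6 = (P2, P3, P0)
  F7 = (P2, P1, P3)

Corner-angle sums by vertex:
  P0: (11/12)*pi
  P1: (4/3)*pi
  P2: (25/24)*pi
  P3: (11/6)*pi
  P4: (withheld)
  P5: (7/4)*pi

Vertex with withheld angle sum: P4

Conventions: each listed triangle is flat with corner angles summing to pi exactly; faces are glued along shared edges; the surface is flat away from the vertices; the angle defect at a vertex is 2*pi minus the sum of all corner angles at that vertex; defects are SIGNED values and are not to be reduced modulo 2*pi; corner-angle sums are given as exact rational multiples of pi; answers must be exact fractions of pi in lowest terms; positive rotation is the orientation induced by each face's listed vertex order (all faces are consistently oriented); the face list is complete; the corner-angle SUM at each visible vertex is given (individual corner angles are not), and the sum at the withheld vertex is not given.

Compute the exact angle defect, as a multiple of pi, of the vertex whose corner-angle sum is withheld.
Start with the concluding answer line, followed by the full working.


Answer: defect(P4) = (7/8)*pi

V = 6, E = 12, F = 8; chi = V - E + F = 2
Gauss-Bonnet: total defect = 2*pi*chi = 4*pi; visible defects sum to (25/8)*pi


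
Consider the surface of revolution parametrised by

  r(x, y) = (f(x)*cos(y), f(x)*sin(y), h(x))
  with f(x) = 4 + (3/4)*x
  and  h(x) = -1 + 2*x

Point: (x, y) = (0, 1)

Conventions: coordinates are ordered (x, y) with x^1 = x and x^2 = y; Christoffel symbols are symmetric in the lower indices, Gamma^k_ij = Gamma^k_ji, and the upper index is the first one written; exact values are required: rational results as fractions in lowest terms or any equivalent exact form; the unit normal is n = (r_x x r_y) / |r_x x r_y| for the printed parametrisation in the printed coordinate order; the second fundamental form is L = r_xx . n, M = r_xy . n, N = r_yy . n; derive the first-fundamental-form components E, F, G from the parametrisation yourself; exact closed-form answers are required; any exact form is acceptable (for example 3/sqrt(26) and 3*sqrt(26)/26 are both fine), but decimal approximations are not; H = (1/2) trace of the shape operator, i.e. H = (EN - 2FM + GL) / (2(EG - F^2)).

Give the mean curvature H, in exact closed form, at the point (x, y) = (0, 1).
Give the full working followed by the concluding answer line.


f = 4, f' = 3/4, f'' = 0, h' = 2, h'' = 0
E = 73/16, F = 0, G = 16; answer radicand W^2 = 73/16
unnormalised second-form numerators: l = 0, m = 0, n = 8; L = l/sqrt(73/16), and similarly M = m/sqrt(W^2), N = n/sqrt(W^2)
H = (E*n - 2*F*m + G*l) / (2*(EG - F^2)*sqrt(W^2)); E*n - 2*F*m + G*l = 73/2, EG - F^2 = 73, so H = (1/4)/sqrt(73/16)

Answer: H = sqrt(73)/73
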